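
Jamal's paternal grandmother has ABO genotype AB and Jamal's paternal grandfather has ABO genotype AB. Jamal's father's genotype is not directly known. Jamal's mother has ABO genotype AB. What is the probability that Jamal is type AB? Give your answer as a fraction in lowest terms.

1/2

Jamal's father's ABO genotype from AB × AB: 1/4 AA, 1/2 AB, 1/4 BB.
Crossing each possibility with the mother AB and summing P(type AB): 1/4·1/2 + 1/2·1/2 + 1/4·1/2 = 1/2.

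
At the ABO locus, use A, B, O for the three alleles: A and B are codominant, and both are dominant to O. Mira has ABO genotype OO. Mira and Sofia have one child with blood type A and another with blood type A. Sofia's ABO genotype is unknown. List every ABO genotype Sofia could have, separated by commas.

For each candidate genotype of Sofia, check whether crossing it with OO can produce every observed child phenotype.
  AA → possible child types {A} ✓
  AB → possible child types {A, B} ✓
  AO → possible child types {O, A} ✓
  BB → possible child types {B} ✗
  BO → possible child types {O, B} ✗
  OO → possible child types {O} ✗

AA, AB, AO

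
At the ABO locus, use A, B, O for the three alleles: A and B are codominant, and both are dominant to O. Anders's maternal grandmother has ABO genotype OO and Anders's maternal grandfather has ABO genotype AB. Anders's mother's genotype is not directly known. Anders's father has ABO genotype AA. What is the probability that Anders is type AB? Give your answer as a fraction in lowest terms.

1/4

Anders's mother's ABO genotype from OO × AB: 1/2 AO, 1/2 BO.
Crossing each possibility with the father AA and summing P(type AB): 1/2·0 + 1/2·1/2 = 1/4.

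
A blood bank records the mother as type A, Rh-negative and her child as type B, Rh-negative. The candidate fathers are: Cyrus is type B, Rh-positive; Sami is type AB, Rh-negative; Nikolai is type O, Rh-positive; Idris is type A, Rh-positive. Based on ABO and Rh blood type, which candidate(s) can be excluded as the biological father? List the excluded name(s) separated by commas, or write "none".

Nikolai, Idris

A candidate is excluded only if no genotype consistent with his phenotype could produce a type B, Rh-negative child with a type A, Rh-negative mother.
Nikolai (type O, Rh+): no genotype consistent with that phenotype can produce a type-B Rh- child with a type-A mother.
Idris (type A, Rh+): no genotype consistent with that phenotype can produce a type-B Rh- child with a type-A mother.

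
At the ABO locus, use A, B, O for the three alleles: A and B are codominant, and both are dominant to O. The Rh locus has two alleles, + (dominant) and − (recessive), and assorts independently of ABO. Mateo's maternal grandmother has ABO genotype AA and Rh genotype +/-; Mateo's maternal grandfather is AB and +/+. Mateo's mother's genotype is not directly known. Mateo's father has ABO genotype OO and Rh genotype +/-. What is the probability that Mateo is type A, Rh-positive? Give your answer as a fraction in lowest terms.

Mateo's mother's ABO genotype from AA × AB: 1/2 AA, 1/2 AB.
Crossing each possibility with the father OO and summing P(type A): 1/2·1 + 1/2·1/2 = 3/4.
Similarly for Rh via the mother's Rh distribution: P(Rh+) = 7/8.
Independent loci: 3/4 × 7/8 = 21/32.

21/32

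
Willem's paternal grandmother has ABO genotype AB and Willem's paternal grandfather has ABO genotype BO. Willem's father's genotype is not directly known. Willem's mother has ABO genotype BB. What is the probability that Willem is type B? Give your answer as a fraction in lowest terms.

Willem's father's ABO genotype from AB × BO: 1/4 AB, 1/4 AO, 1/4 BB, 1/4 BO.
Crossing each possibility with the mother BB and summing P(type B): 1/4·1/2 + 1/4·1/2 + 1/4·1 + 1/4·1 = 3/4.

3/4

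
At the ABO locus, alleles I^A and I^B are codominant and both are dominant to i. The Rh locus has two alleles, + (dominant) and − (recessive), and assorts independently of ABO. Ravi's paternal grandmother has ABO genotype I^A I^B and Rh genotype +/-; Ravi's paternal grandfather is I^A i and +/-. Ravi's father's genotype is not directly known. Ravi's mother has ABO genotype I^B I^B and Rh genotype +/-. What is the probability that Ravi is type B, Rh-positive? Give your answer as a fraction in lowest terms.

3/8

Ravi's father's ABO genotype from I^A I^B × I^A i: 1/4 I^A I^A, 1/4 I^A I^B, 1/4 I^A i, 1/4 I^B i.
Crossing each possibility with the mother I^B I^B and summing P(type B): 1/4·0 + 1/4·1/2 + 1/4·1/2 + 1/4·1 = 1/2.
Similarly for Rh via the father's Rh distribution: P(Rh+) = 3/4.
Independent loci: 1/2 × 3/4 = 3/8.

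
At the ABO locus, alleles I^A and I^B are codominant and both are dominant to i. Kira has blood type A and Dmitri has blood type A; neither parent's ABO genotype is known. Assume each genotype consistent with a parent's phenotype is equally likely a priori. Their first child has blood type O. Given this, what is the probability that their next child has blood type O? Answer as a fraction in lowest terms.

1/4

Possible genotypes: Kira ∈ {I^A I^A, I^A i}; Dmitri ∈ {I^A I^A, I^A i}.
Weight each parental genotype pair by prior × P(type-O child):
  I^A i × I^A i: posterior weight 1; P(next child type O) = 1/4.
Weighted sum = 1/4.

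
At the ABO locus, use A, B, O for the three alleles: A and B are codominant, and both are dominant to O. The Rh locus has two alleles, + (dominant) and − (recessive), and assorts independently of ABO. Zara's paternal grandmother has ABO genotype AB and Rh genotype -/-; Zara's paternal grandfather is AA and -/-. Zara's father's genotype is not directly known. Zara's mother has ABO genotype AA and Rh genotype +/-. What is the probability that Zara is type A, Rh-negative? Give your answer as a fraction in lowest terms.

3/8

Zara's father's ABO genotype from AB × AA: 1/2 AA, 1/2 AB.
Crossing each possibility with the mother AA and summing P(type A): 1/2·1 + 1/2·1/2 = 3/4.
Similarly for Rh via the father's Rh distribution: P(Rh-) = 1/2.
Independent loci: 3/4 × 1/2 = 3/8.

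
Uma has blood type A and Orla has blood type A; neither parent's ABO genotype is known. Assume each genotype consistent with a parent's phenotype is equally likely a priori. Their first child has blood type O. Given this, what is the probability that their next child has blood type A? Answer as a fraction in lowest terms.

Possible genotypes: Uma ∈ {AA, AO}; Orla ∈ {AA, AO}.
Weight each parental genotype pair by prior × P(type-O child):
  AO × AO: posterior weight 1; P(next child type A) = 3/4.
Weighted sum = 3/4.

3/4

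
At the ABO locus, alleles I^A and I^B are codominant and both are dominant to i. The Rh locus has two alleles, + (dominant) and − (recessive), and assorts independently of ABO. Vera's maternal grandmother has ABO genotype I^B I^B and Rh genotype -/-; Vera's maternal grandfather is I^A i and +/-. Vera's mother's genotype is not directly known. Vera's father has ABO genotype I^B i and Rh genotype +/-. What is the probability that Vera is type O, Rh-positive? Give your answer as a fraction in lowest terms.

5/64

Vera's mother's ABO genotype from I^B I^B × I^A i: 1/2 I^A I^B, 1/2 I^B i.
Crossing each possibility with the father I^B i and summing P(type O): 1/2·0 + 1/2·1/4 = 1/8.
Similarly for Rh via the mother's Rh distribution: P(Rh+) = 5/8.
Independent loci: 1/8 × 5/8 = 5/64.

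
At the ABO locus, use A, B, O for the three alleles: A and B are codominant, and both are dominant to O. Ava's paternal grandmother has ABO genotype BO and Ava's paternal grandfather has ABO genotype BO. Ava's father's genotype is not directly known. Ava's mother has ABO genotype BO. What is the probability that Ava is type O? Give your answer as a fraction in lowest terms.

1/4

Ava's father's ABO genotype from BO × BO: 1/4 BB, 1/2 BO, 1/4 OO.
Crossing each possibility with the mother BO and summing P(type O): 1/4·0 + 1/2·1/4 + 1/4·1/2 = 1/4.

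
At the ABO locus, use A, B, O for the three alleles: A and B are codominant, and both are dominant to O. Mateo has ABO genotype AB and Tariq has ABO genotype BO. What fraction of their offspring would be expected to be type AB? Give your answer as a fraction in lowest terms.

ABO cross AB × BO → offspring phenotypes: 1/4 A, 1/2 B, 1/4 AB.
So P(type AB) = 1/4.

1/4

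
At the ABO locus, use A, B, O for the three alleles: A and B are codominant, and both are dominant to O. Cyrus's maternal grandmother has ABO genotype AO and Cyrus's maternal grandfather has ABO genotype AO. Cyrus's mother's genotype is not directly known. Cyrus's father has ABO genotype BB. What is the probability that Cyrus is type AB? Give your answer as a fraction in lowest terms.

Cyrus's mother's ABO genotype from AO × AO: 1/4 AA, 1/2 AO, 1/4 OO.
Crossing each possibility with the father BB and summing P(type AB): 1/4·1 + 1/2·1/2 + 1/4·0 = 1/2.

1/2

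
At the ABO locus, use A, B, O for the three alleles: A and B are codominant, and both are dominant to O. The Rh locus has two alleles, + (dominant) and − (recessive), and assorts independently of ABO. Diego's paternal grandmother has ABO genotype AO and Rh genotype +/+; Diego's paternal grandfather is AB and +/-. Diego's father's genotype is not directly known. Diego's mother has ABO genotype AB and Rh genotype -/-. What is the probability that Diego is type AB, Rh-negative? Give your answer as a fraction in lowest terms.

Diego's father's ABO genotype from AO × AB: 1/4 AA, 1/4 AB, 1/4 AO, 1/4 BO.
Crossing each possibility with the mother AB and summing P(type AB): 1/4·1/2 + 1/4·1/2 + 1/4·1/4 + 1/4·1/4 = 3/8.
Similarly for Rh via the father's Rh distribution: P(Rh-) = 1/4.
Independent loci: 3/8 × 1/4 = 3/32.

3/32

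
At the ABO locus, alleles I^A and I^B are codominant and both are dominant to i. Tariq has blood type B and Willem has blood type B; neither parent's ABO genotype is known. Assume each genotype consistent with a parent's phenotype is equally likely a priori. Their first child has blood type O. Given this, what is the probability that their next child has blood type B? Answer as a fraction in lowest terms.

Possible genotypes: Tariq ∈ {I^B I^B, I^B i}; Willem ∈ {I^B I^B, I^B i}.
Weight each parental genotype pair by prior × P(type-O child):
  I^B i × I^B i: posterior weight 1; P(next child type B) = 3/4.
Weighted sum = 3/4.

3/4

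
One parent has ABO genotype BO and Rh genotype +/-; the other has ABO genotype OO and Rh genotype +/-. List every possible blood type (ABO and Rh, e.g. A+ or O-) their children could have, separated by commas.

O+, O-, B+, B-

Gametes from BO × OO give offspring ABO genotypes BO, OO, i.e. phenotypes O, B.
Rh cross +/- × +/- → phenotypes Rh+, Rh-.
Combining independently: O+, O-, B+, B-.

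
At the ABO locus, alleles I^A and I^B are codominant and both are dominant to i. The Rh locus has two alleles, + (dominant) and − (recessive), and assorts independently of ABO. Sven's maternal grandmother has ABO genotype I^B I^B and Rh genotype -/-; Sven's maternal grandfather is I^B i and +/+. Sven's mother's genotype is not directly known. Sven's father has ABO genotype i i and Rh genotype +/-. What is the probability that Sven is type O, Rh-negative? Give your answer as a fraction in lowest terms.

Sven's mother's ABO genotype from I^B I^B × I^B i: 1/2 I^B I^B, 1/2 I^B i.
Crossing each possibility with the father i i and summing P(type O): 1/2·0 + 1/2·1/2 = 1/4.
Similarly for Rh via the mother's Rh distribution: P(Rh-) = 1/4.
Independent loci: 1/4 × 1/4 = 1/16.

1/16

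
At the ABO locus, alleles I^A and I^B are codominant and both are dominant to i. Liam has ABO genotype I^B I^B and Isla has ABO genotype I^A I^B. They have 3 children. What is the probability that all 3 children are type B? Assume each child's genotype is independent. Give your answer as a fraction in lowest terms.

ABO cross I^B I^B × I^A I^B → 1/2 B, 1/2 AB.
So P(type B) = 1/2 per child.
All 3 independent: (1/2)^3 = 1/8.

1/8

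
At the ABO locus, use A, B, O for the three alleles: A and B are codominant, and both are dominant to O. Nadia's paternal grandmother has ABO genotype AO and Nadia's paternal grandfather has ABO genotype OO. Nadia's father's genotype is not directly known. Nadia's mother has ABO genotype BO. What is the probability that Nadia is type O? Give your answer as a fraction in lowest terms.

Nadia's father's ABO genotype from AO × OO: 1/2 AO, 1/2 OO.
Crossing each possibility with the mother BO and summing P(type O): 1/2·1/4 + 1/2·1/2 = 3/8.

3/8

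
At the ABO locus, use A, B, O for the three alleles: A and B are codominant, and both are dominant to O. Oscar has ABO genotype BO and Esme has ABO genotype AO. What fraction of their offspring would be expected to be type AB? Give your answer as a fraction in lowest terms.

1/4

ABO cross BO × AO → offspring phenotypes: 1/4 O, 1/4 A, 1/4 B, 1/4 AB.
So P(type AB) = 1/4.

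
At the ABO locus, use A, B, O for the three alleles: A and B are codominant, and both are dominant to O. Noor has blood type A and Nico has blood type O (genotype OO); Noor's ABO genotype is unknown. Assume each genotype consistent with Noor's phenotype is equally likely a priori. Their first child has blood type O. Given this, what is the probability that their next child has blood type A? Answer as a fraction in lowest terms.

1/2

Possible genotypes: Noor ∈ {AA, AO}; Nico ∈ {OO}.
Weight each parental genotype pair by prior × P(type-O child):
  AO × OO: posterior weight 1; P(next child type A) = 1/2.
Weighted sum = 1/2.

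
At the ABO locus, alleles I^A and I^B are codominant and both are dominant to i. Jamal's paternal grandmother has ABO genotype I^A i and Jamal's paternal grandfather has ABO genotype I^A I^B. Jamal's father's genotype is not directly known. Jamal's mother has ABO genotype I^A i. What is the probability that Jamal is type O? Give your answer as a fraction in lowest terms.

1/8

Jamal's father's ABO genotype from I^A i × I^A I^B: 1/4 I^A I^A, 1/4 I^A I^B, 1/4 I^A i, 1/4 I^B i.
Crossing each possibility with the mother I^A i and summing P(type O): 1/4·0 + 1/4·0 + 1/4·1/4 + 1/4·1/4 = 1/8.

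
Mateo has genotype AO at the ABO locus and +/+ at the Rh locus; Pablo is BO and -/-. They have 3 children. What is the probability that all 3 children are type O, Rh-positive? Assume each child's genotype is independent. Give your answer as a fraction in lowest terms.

1/64

ABO cross AO × BO → 1/4 O, 1/4 A, 1/4 B, 1/4 AB.
Rh cross +/+ × -/- → 1 Rh+; so P(type O, Rh-positive) = 1/4 × 1 = 1/4 per child.
All 3 independent: (1/4)^3 = 1/64.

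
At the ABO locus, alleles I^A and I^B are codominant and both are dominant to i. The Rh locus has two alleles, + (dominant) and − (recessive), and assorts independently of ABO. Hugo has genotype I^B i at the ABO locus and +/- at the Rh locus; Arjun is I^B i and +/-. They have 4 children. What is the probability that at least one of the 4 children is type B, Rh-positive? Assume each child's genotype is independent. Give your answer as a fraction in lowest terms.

ABO cross I^B i × I^B i → 1/4 O, 3/4 B.
Rh cross +/- × +/- → 3/4 Rh+, 1/4 Rh-; so P(type B, Rh-positive) = 3/4 × 3/4 = 9/16 per child.
P(none) = (7/16)^4 = 2401/65536; P(at least one) = 1 − 2401/65536 = 63135/65536.

63135/65536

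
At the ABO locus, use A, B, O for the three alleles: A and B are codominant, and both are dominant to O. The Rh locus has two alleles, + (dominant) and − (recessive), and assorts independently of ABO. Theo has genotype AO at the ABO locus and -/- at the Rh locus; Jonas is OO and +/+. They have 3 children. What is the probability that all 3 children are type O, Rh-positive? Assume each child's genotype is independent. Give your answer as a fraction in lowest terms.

1/8

ABO cross AO × OO → 1/2 O, 1/2 A.
Rh cross -/- × +/+ → 1 Rh+; so P(type O, Rh-positive) = 1/2 × 1 = 1/2 per child.
All 3 independent: (1/2)^3 = 1/8.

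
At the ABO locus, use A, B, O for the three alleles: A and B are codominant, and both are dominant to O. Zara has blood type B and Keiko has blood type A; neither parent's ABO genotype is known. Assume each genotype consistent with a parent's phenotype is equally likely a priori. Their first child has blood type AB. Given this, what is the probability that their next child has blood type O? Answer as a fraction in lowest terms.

1/36

Possible genotypes: Zara ∈ {BB, BO}; Keiko ∈ {AA, AO}.
Weight each parental genotype pair by prior × P(type-AB child):
  BB × AA: posterior weight 4/9; P(next child type O) = 0.
  BB × AO: posterior weight 2/9; P(next child type O) = 0.
  BO × AA: posterior weight 2/9; P(next child type O) = 0.
  BO × AO: posterior weight 1/9; P(next child type O) = 1/4.
Weighted sum = 1/36.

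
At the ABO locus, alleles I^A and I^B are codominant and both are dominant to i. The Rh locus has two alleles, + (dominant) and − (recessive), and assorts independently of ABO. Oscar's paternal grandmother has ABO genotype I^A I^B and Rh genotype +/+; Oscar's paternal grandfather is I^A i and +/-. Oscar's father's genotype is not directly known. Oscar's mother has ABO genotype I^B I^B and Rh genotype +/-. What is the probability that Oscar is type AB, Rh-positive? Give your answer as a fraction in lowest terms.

7/16

Oscar's father's ABO genotype from I^A I^B × I^A i: 1/4 I^A I^A, 1/4 I^A I^B, 1/4 I^A i, 1/4 I^B i.
Crossing each possibility with the mother I^B I^B and summing P(type AB): 1/4·1 + 1/4·1/2 + 1/4·1/2 + 1/4·0 = 1/2.
Similarly for Rh via the father's Rh distribution: P(Rh+) = 7/8.
Independent loci: 1/2 × 7/8 = 7/16.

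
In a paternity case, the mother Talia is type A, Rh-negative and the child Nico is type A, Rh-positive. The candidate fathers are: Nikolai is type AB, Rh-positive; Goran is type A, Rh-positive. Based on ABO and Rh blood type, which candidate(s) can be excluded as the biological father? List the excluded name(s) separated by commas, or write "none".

A candidate is excluded only if no genotype consistent with his phenotype could produce a type A, Rh-positive child with a type A, Rh-negative mother.
Every candidate has at least one consistent genotype combination, so none can be excluded.

none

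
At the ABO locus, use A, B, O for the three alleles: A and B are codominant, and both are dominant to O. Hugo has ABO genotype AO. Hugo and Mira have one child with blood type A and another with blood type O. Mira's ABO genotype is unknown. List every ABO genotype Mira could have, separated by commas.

For each candidate genotype of Mira, check whether crossing it with AO can produce every observed child phenotype.
  AA → possible child types {A} ✗
  AB → possible child types {A, B, AB} ✗
  AO → possible child types {O, A} ✓
  BB → possible child types {B, AB} ✗
  BO → possible child types {O, A, B, AB} ✓
  OO → possible child types {O, A} ✓

AO, BO, OO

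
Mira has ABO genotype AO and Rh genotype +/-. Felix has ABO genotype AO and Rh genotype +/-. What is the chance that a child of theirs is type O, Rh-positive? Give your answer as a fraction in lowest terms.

ABO cross AO × AO → offspring phenotypes: 1/4 O, 3/4 A.
Rh cross +/- × +/- → 3/4 Rh+, 1/4 Rh-.
Independent loci: P(type O, Rh-positive) = 1/4 × 3/4 = 3/16.

3/16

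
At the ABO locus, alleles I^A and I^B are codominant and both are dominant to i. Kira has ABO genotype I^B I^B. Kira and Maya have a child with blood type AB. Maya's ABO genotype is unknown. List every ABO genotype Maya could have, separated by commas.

For each candidate genotype of Maya, check whether crossing it with I^B I^B can produce every observed child phenotype.
  I^A I^A → possible child types {AB} ✓
  I^A I^B → possible child types {B, AB} ✓
  I^A i → possible child types {B, AB} ✓
  I^B I^B → possible child types {B} ✗
  I^B i → possible child types {B} ✗
  i i → possible child types {B} ✗

I^A I^A, I^A I^B, I^A i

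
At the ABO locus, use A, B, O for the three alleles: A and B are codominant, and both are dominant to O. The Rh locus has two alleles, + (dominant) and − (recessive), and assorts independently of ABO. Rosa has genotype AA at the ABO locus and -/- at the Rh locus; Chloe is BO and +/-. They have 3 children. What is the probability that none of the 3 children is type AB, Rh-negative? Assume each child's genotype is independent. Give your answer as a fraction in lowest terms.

ABO cross AA × BO → 1/2 A, 1/2 AB.
Rh cross -/- × +/- → 1/2 Rh+, 1/2 Rh-; so P(type AB, Rh-negative) = 1/2 × 1/2 = 1/4 per child.
P(not type AB, Rh-negative) = 3/4 for one child; (3/4)^3 = 27/64.

27/64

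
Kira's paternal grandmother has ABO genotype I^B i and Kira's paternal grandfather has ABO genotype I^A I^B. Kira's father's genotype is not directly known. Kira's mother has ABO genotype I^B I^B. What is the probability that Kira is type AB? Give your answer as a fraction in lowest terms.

1/4

Kira's father's ABO genotype from I^B i × I^A I^B: 1/4 I^A I^B, 1/4 I^A i, 1/4 I^B I^B, 1/4 I^B i.
Crossing each possibility with the mother I^B I^B and summing P(type AB): 1/4·1/2 + 1/4·1/2 + 1/4·0 + 1/4·0 = 1/4.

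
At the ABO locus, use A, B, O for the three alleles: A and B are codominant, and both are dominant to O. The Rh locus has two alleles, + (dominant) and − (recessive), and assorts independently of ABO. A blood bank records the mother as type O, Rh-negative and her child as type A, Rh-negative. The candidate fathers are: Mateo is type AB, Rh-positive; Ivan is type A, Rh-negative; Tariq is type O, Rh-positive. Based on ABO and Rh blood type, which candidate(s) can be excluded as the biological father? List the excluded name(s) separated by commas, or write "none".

Tariq

A candidate is excluded only if no genotype consistent with his phenotype could produce a type A, Rh-negative child with a type O, Rh-negative mother.
Tariq (type O, Rh+): no genotype consistent with that phenotype can produce a type-A Rh- child with a type-O mother.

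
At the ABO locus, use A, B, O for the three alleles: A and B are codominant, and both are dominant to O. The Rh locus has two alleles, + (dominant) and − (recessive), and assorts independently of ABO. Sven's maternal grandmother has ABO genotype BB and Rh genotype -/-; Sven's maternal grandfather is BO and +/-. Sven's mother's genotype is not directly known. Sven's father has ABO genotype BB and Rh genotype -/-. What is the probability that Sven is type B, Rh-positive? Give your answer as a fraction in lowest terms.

1/4

Sven's mother's ABO genotype from BB × BO: 1/2 BB, 1/2 BO.
Crossing each possibility with the father BB and summing P(type B): 1/2·1 + 1/2·1 = 1.
Similarly for Rh via the mother's Rh distribution: P(Rh+) = 1/4.
Independent loci: 1 × 1/4 = 1/4.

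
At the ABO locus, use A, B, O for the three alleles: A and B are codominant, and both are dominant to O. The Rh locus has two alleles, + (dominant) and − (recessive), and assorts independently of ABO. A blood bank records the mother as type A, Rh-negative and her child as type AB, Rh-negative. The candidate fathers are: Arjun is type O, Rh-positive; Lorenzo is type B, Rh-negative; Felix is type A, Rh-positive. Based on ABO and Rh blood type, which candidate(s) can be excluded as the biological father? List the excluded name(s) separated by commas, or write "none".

Arjun, Felix

A candidate is excluded only if no genotype consistent with his phenotype could produce a type AB, Rh-negative child with a type A, Rh-negative mother.
Arjun (type O, Rh+): no genotype consistent with that phenotype can produce a type-AB Rh- child with a type-A mother.
Felix (type A, Rh+): no genotype consistent with that phenotype can produce a type-AB Rh- child with a type-A mother.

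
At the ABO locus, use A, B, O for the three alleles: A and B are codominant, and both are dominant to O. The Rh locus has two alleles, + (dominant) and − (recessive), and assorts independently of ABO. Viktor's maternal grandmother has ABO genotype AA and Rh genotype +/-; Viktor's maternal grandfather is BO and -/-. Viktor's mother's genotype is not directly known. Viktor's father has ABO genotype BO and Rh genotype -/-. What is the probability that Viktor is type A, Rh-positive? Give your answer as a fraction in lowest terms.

1/16

Viktor's mother's ABO genotype from AA × BO: 1/2 AB, 1/2 AO.
Crossing each possibility with the father BO and summing P(type A): 1/2·1/4 + 1/2·1/4 = 1/4.
Similarly for Rh via the mother's Rh distribution: P(Rh+) = 1/4.
Independent loci: 1/4 × 1/4 = 1/16.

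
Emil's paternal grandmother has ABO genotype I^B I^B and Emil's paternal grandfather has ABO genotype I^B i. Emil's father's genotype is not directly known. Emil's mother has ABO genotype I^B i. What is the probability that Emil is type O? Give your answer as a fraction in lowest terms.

1/8

Emil's father's ABO genotype from I^B I^B × I^B i: 1/2 I^B I^B, 1/2 I^B i.
Crossing each possibility with the mother I^B i and summing P(type O): 1/2·0 + 1/2·1/4 = 1/8.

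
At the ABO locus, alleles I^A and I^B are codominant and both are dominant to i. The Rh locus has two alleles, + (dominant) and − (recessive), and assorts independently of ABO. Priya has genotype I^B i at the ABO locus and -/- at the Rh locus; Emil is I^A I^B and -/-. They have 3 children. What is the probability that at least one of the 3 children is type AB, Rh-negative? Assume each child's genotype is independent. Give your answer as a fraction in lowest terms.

ABO cross I^B i × I^A I^B → 1/4 A, 1/2 B, 1/4 AB.
Rh cross -/- × -/- → 1 Rh-; so P(type AB, Rh-negative) = 1/4 × 1 = 1/4 per child.
P(none) = (3/4)^3 = 27/64; P(at least one) = 1 − 27/64 = 37/64.

37/64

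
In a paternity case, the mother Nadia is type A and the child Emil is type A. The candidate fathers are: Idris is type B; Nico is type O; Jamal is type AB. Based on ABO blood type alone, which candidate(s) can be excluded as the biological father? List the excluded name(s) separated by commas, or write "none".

A candidate is excluded only if no genotype consistent with his phenotype could produce a type A child with a type A mother.
Every candidate has at least one consistent genotype combination, so none can be excluded.

none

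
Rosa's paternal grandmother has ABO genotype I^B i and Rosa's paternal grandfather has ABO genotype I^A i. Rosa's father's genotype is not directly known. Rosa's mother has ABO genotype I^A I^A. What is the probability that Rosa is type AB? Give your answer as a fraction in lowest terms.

1/4

Rosa's father's ABO genotype from I^B i × I^A i: 1/4 I^A I^B, 1/4 I^A i, 1/4 I^B i, 1/4 i i.
Crossing each possibility with the mother I^A I^A and summing P(type AB): 1/4·1/2 + 1/4·0 + 1/4·1/2 + 1/4·0 = 1/4.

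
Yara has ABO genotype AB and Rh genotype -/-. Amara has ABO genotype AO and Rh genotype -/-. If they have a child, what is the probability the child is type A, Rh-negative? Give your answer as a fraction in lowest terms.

1/2

ABO cross AB × AO → offspring phenotypes: 1/2 A, 1/4 B, 1/4 AB.
Rh cross -/- × -/- → 1 Rh-.
Independent loci: P(type A, Rh-negative) = 1/2 × 1 = 1/2.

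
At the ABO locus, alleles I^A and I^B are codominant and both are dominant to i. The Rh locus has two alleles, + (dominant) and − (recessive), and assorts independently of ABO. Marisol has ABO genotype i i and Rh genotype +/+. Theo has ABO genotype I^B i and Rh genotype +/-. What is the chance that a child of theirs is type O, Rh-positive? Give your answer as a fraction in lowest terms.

ABO cross i i × I^B i → offspring phenotypes: 1/2 O, 1/2 B.
Rh cross +/+ × +/- → 1 Rh+.
Independent loci: P(type O, Rh-positive) = 1/2 × 1 = 1/2.

1/2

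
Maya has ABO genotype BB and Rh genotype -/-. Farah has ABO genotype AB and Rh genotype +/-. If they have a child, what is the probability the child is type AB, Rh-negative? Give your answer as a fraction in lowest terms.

1/4

ABO cross BB × AB → offspring phenotypes: 1/2 B, 1/2 AB.
Rh cross -/- × +/- → 1/2 Rh+, 1/2 Rh-.
Independent loci: P(type AB, Rh-negative) = 1/2 × 1/2 = 1/4.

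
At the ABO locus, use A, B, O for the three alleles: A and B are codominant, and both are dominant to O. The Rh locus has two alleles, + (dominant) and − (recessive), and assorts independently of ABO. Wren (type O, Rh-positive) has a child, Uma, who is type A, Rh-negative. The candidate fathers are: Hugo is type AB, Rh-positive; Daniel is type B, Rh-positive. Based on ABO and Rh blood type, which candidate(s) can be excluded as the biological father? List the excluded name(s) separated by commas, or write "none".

Daniel

A candidate is excluded only if no genotype consistent with his phenotype could produce a type A, Rh-negative child with a type O, Rh-positive mother.
Daniel (type B, Rh+): no genotype consistent with that phenotype can produce a type-A Rh- child with a type-O mother.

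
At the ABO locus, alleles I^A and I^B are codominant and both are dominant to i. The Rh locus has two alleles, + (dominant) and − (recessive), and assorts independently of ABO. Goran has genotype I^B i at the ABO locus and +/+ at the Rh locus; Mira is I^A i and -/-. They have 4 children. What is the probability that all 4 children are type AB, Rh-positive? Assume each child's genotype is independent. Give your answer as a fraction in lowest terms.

ABO cross I^B i × I^A i → 1/4 O, 1/4 A, 1/4 B, 1/4 AB.
Rh cross +/+ × -/- → 1 Rh+; so P(type AB, Rh-positive) = 1/4 × 1 = 1/4 per child.
All 4 independent: (1/4)^4 = 1/256.

1/256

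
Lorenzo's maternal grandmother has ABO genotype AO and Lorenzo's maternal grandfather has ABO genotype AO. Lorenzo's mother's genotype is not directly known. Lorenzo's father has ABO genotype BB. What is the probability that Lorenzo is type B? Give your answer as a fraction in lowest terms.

Lorenzo's mother's ABO genotype from AO × AO: 1/4 AA, 1/2 AO, 1/4 OO.
Crossing each possibility with the father BB and summing P(type B): 1/4·0 + 1/2·1/2 + 1/4·1 = 1/2.

1/2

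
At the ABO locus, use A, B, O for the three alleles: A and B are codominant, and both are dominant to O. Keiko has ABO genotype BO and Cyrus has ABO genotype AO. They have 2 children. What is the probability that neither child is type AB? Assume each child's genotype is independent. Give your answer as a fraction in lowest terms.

9/16

ABO cross BO × AO → 1/4 O, 1/4 A, 1/4 B, 1/4 AB.
So P(type AB) = 1/4 per child.
P(not type AB) = 3/4 for one child; (3/4)^2 = 9/16.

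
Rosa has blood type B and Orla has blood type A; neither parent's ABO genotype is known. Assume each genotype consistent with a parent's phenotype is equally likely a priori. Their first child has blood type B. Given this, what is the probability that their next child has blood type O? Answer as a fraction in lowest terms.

Possible genotypes: Rosa ∈ {BB, BO}; Orla ∈ {AA, AO}.
Weight each parental genotype pair by prior × P(type-B child):
  BB × AO: posterior weight 2/3; P(next child type O) = 0.
  BO × AO: posterior weight 1/3; P(next child type O) = 1/4.
Weighted sum = 1/12.

1/12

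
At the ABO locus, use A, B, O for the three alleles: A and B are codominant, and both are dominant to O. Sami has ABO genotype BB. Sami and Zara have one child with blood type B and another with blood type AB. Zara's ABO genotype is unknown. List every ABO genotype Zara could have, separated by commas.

AB, AO

For each candidate genotype of Zara, check whether crossing it with BB can produce every observed child phenotype.
  AA → possible child types {AB} ✗
  AB → possible child types {B, AB} ✓
  AO → possible child types {B, AB} ✓
  BB → possible child types {B} ✗
  BO → possible child types {B} ✗
  OO → possible child types {B} ✗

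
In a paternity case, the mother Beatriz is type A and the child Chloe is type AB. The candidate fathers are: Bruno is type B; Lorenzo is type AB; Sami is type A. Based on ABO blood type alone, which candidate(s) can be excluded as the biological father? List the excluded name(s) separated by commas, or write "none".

Sami

A candidate is excluded only if no genotype consistent with his phenotype could produce a type AB child with a type A mother.
Sami (type A): no genotype consistent with that phenotype can produce a type-AB child with a type-A mother.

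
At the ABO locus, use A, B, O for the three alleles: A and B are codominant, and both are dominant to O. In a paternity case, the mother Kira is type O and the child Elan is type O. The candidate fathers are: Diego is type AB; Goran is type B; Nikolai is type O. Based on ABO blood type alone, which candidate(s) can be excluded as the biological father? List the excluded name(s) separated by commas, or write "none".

A candidate is excluded only if no genotype consistent with his phenotype could produce a type O child with a type O mother.
Diego (type AB): no genotype consistent with that phenotype can produce a type-O child with a type-O mother.

Diego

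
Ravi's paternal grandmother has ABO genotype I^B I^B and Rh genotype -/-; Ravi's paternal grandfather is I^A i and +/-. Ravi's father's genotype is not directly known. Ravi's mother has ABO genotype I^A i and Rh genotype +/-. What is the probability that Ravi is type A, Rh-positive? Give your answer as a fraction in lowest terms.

15/64

Ravi's father's ABO genotype from I^B I^B × I^A i: 1/2 I^A I^B, 1/2 I^B i.
Crossing each possibility with the mother I^A i and summing P(type A): 1/2·1/2 + 1/2·1/4 = 3/8.
Similarly for Rh via the father's Rh distribution: P(Rh+) = 5/8.
Independent loci: 3/8 × 5/8 = 15/64.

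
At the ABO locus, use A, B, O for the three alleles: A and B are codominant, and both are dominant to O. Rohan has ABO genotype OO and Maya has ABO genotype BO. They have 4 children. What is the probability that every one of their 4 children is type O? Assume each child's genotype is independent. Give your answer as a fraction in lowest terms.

1/16

ABO cross OO × BO → 1/2 O, 1/2 B.
So P(type O) = 1/2 per child.
All 4 independent: (1/2)^4 = 1/16.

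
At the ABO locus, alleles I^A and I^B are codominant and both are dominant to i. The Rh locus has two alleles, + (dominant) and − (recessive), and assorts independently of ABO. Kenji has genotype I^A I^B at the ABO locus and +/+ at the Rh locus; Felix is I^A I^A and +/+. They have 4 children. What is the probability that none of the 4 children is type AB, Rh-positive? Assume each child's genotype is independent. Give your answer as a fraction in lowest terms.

ABO cross I^A I^B × I^A I^A → 1/2 A, 1/2 AB.
Rh cross +/+ × +/+ → 1 Rh+; so P(type AB, Rh-positive) = 1/2 × 1 = 1/2 per child.
P(not type AB, Rh-positive) = 1/2 for one child; (1/2)^4 = 1/16.

1/16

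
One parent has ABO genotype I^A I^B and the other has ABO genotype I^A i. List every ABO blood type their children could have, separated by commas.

Gametes from I^A I^B × I^A i give offspring ABO genotypes I^A I^A, I^A I^B, I^A i, I^B i, i.e. phenotypes A, B, AB.

A, B, AB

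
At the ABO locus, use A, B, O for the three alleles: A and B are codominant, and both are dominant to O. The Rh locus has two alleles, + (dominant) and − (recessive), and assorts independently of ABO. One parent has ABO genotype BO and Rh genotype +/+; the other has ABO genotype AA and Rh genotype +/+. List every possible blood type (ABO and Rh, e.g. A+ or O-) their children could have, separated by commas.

Gametes from BO × AA give offspring ABO genotypes AB, AO, i.e. phenotypes A, AB.
Rh cross +/+ × +/+ → phenotypes Rh+.
Combining independently: A+, AB+.

A+, AB+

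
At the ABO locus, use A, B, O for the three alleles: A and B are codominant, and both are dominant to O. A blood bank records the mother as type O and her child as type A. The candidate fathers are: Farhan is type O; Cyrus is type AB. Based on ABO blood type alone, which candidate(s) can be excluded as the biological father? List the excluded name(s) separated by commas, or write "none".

Farhan

A candidate is excluded only if no genotype consistent with his phenotype could produce a type A child with a type O mother.
Farhan (type O): no genotype consistent with that phenotype can produce a type-A child with a type-O mother.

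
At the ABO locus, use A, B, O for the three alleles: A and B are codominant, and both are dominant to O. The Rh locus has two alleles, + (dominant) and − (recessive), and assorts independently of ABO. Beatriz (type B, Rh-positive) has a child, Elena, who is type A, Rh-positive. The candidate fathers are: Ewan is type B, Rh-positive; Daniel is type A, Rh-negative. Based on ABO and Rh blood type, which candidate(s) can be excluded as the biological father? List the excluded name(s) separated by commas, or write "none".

Ewan

A candidate is excluded only if no genotype consistent with his phenotype could produce a type A, Rh-positive child with a type B, Rh-positive mother.
Ewan (type B, Rh+): no genotype consistent with that phenotype can produce a type-A Rh+ child with a type-B mother.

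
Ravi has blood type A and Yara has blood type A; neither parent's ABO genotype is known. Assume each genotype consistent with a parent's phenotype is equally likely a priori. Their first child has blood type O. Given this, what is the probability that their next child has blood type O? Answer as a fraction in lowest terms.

1/4

Possible genotypes: Ravi ∈ {I^A I^A, I^A i}; Yara ∈ {I^A I^A, I^A i}.
Weight each parental genotype pair by prior × P(type-O child):
  I^A i × I^A i: posterior weight 1; P(next child type O) = 1/4.
Weighted sum = 1/4.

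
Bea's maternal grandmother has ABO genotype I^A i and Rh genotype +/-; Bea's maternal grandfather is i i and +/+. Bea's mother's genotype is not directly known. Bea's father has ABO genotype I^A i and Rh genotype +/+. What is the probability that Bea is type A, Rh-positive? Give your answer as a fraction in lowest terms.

5/8

Bea's mother's ABO genotype from I^A i × i i: 1/2 I^A i, 1/2 i i.
Crossing each possibility with the father I^A i and summing P(type A): 1/2·3/4 + 1/2·1/2 = 5/8.
Similarly for Rh via the mother's Rh distribution: P(Rh+) = 1.
Independent loci: 5/8 × 1 = 5/8.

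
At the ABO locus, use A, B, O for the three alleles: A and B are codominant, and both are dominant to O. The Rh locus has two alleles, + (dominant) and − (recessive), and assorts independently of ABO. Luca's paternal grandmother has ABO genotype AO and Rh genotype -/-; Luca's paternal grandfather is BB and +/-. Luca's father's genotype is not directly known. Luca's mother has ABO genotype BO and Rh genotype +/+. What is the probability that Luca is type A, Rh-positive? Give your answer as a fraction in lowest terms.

Luca's father's ABO genotype from AO × BB: 1/2 AB, 1/2 BO.
Crossing each possibility with the mother BO and summing P(type A): 1/2·1/4 + 1/2·0 = 1/8.
Similarly for Rh via the father's Rh distribution: P(Rh+) = 1.
Independent loci: 1/8 × 1 = 1/8.

1/8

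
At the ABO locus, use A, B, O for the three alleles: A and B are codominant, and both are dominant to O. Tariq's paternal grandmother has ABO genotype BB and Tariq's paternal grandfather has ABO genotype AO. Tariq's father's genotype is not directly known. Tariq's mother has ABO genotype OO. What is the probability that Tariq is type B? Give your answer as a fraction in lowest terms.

1/2

Tariq's father's ABO genotype from BB × AO: 1/2 AB, 1/2 BO.
Crossing each possibility with the mother OO and summing P(type B): 1/2·1/2 + 1/2·1/2 = 1/2.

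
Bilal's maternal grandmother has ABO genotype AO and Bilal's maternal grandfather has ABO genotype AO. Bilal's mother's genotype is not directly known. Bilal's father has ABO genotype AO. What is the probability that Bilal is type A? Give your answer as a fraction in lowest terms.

Bilal's mother's ABO genotype from AO × AO: 1/4 AA, 1/2 AO, 1/4 OO.
Crossing each possibility with the father AO and summing P(type A): 1/4·1 + 1/2·3/4 + 1/4·1/2 = 3/4.

3/4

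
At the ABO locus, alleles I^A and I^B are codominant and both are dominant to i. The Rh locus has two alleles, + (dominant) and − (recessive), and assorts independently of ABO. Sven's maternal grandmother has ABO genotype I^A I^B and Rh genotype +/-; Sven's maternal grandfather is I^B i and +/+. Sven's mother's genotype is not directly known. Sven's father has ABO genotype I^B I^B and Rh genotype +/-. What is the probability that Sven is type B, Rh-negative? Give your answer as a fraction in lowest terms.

Sven's mother's ABO genotype from I^A I^B × I^B i: 1/4 I^A I^B, 1/4 I^A i, 1/4 I^B I^B, 1/4 I^B i.
Crossing each possibility with the father I^B I^B and summing P(type B): 1/4·1/2 + 1/4·1/2 + 1/4·1 + 1/4·1 = 3/4.
Similarly for Rh via the mother's Rh distribution: P(Rh-) = 1/8.
Independent loci: 3/4 × 1/8 = 3/32.

3/32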